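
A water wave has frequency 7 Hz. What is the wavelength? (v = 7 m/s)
λ = v/f = 1 m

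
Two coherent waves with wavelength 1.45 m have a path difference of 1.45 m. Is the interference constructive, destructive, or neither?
constructive — path difference = 1λ, a whole number of wavelengths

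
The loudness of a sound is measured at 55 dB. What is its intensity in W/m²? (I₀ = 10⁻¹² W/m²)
I = I₀·10^(β/10) = 3.16 × 10⁻⁷ W/m²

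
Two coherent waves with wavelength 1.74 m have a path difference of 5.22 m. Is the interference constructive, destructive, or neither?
constructive — path difference = 3λ, a whole number of wavelengths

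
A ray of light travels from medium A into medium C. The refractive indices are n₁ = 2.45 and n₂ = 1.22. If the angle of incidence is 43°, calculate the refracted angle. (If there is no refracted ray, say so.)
sin θ₂ = (n₁/n₂)·sin θ₁ = 1.37 > 1, so there is no refracted ray — the light undergoes total internal reflection.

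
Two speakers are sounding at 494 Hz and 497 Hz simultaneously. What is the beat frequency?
3 Hz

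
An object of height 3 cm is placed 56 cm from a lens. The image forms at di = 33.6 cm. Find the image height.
hi = (-di/do) × ho = -1.8 cm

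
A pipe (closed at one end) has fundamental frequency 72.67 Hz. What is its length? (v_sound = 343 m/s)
L = v/(4f₁) = 1.18 m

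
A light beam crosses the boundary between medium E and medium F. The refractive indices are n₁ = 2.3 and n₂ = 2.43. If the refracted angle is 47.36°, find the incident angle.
sin θ₁ = (n₂/n₁)·sin θ₂ → θ₁ = 51.01°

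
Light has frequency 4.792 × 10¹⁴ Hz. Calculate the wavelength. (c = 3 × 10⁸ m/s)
λ = c/f = 626 nm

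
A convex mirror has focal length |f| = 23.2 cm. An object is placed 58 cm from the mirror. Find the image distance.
f = −23.2 cm (convex); 1/di = 1/f − 1/do → di = -16.57 cm (virtual image, behind mirror)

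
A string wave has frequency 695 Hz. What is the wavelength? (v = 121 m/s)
λ = v/f = 0.1741 m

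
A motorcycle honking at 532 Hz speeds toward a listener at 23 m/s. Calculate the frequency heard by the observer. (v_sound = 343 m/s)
f_obs = f·v/(v − v_s) = 570.2 Hz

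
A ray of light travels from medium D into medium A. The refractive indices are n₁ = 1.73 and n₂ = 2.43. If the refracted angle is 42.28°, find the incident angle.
sin θ₁ = (n₂/n₁)·sin θ₂ → θ₁ = 70.9°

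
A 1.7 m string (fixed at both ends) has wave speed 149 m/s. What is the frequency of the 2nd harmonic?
fₙ = nv/(2L) = 87.65 Hz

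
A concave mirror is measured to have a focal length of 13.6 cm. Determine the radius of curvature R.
R = 2|f| = 27.2 cm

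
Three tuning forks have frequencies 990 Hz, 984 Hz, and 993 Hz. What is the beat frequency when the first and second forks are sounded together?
6 Hz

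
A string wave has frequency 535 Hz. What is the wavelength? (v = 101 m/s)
λ = v/f = 0.1888 m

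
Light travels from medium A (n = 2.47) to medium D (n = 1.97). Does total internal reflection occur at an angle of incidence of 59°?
θc = arcsin(n₂/n₁) = 52.9°; 59° > θc, so yes — total internal reflection.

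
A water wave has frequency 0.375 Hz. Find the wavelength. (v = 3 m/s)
λ = v/f = 8 m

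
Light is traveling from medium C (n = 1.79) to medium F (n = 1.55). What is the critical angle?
θc = arcsin(n₂/n₁) = 59.99°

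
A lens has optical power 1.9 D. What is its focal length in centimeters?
f = 1/P = 52.63 cm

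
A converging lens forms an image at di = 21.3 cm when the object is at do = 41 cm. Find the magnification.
M = −di/do = -0.5195 (inverted image)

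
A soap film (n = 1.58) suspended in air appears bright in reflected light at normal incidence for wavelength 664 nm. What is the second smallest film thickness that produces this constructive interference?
2nt = (m − ½)λ with m = 2 → t = (m − ½)λ/(2n) = 315.2 nm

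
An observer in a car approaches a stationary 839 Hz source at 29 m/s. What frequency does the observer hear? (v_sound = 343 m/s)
f_obs = f·(v + v_o)/v = 909.9 Hz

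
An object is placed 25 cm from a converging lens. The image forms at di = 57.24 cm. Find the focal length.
1/f = 1/do + 1/di → f = 17.4 cm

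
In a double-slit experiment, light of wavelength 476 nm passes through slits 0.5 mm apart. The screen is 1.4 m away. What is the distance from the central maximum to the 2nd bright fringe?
y = mλL/d = 2.666 mm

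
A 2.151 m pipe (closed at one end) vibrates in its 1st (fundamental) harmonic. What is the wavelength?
λₙ = 4L/n = 8.604 m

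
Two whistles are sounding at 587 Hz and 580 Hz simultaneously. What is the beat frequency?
7 Hz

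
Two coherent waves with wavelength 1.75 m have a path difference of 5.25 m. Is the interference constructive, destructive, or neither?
constructive — path difference = 3λ, a whole number of wavelengths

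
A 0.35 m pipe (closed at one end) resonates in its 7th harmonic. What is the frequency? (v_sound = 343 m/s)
fₙ = nv/(4L) = 1715 Hz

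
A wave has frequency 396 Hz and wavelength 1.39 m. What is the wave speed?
v = fλ = 550.4 m/s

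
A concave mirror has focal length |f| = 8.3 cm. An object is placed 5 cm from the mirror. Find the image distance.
f = +8.3 cm (concave); 1/di = 1/f − 1/do → di = -12.58 cm (virtual image, behind mirror)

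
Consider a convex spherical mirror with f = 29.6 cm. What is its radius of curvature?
R = 2|f| = 59.2 cm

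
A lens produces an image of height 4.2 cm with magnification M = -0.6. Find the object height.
ho = |hi|/|M| = 7 cm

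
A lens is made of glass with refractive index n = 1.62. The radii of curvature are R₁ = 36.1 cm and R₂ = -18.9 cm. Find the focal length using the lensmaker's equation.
1/f = (n − 1)(1/R₁ − 1/R₂) → f = 20.01 cm (converging lens)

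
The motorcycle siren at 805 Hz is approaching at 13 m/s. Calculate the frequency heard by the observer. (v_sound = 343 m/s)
f_obs = f·v/(v − v_s) = 836.7 Hz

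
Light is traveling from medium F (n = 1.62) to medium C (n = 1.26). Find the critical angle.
θc = arcsin(n₂/n₁) = 51.06°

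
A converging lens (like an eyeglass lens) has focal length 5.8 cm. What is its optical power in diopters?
P = 1/f = 17.24 D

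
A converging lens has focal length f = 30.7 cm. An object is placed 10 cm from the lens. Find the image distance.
1/di = 1/f − 1/do → di = -14.83 cm (virtual image)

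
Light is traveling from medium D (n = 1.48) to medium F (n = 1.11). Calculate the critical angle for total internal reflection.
θc = arcsin(n₂/n₁) = 48.59°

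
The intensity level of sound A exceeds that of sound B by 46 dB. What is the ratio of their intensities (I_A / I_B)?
I_A/I_B = 10^(Δβ/10) = 39810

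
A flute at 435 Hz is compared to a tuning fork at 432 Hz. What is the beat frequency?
3 Hz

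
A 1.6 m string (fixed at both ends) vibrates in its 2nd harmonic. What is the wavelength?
λₙ = 2L/n = 1.6 m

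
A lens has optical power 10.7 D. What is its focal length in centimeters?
f = 1/P = 9.346 cm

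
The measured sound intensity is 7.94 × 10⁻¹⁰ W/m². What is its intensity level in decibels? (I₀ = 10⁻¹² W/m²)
β = 10·log₁₀(I/I₀) = 29 dB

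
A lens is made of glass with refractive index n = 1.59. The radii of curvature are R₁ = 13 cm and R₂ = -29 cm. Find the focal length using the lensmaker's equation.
1/f = (n − 1)(1/R₁ − 1/R₂) → f = 15.21 cm (converging lens)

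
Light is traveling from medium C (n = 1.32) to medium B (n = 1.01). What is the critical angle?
θc = arcsin(n₂/n₁) = 49.92°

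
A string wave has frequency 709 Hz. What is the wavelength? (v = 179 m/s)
λ = v/f = 0.2525 m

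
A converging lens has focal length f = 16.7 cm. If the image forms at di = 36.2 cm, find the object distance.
1/do = 1/f − 1/di → do = 31 cm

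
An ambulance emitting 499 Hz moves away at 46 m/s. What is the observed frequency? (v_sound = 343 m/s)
f_obs = f·v/(v + v_s) = 440 Hz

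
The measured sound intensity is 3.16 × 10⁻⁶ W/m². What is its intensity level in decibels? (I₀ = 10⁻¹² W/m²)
β = 10·log₁₀(I/I₀) = 65 dB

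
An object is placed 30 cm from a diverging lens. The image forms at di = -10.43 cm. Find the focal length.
1/f = 1/do + 1/di → f = -15.99 cm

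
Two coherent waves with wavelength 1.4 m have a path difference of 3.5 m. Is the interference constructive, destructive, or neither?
destructive — path difference = 2.5λ, an odd multiple of λ/2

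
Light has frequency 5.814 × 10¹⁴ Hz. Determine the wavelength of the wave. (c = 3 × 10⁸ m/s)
λ = c/f = 516 nm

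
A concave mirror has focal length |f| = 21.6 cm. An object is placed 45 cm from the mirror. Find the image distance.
f = +21.6 cm (concave); 1/di = 1/f − 1/do → di = 41.54 cm (real image, in front of mirror)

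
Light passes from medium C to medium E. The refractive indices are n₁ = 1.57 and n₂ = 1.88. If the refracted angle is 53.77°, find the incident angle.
sin θ₁ = (n₂/n₁)·sin θ₂ → θ₁ = 75°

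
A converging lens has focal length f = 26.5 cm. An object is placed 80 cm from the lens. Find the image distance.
1/di = 1/f − 1/do → di = 39.63 cm (real image)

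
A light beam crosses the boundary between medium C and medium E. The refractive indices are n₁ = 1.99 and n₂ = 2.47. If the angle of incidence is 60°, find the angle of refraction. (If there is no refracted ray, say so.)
sin θ₂ = (n₁/n₂)·sin θ₁ = 0.6977 → θ₂ = 44.25°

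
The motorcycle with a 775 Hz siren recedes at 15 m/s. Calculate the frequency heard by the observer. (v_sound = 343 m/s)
f_obs = f·v/(v + v_s) = 742.5 Hz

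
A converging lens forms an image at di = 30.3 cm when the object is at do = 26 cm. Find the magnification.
M = −di/do = -1.165 (inverted image)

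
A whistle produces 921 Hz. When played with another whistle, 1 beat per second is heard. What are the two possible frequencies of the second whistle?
f₂ = 921 ± 1 Hz → 922 Hz or 920 Hz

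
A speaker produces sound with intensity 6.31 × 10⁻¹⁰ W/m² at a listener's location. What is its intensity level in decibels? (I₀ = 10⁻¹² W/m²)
β = 10·log₁₀(I/I₀) = 28 dB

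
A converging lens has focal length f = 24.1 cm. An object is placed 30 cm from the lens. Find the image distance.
1/di = 1/f − 1/do → di = 122.5 cm (real image)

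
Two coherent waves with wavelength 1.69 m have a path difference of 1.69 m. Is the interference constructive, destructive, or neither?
constructive — path difference = 1λ, a whole number of wavelengths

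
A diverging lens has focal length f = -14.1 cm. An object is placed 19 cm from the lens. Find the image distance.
1/di = 1/f − 1/do → di = -8.094 cm (virtual image)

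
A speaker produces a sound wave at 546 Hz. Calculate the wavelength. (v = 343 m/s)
λ = v/f = 0.6282 m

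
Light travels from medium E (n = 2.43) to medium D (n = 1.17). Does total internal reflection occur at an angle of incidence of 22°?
θc = arcsin(n₂/n₁) = 28.78°; 22° < θc, so no — the ray refracts.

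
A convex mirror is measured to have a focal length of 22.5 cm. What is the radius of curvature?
R = 2|f| = 45 cm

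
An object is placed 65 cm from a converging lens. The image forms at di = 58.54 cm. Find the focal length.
1/f = 1/do + 1/di → f = 30.8 cm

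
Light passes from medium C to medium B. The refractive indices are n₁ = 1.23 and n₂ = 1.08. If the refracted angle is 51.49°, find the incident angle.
sin θ₁ = (n₂/n₁)·sin θ₂ → θ₁ = 43.4°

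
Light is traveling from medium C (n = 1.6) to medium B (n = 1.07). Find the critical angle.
θc = arcsin(n₂/n₁) = 41.97°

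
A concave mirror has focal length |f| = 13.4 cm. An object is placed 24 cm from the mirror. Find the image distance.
f = +13.4 cm (concave); 1/di = 1/f − 1/do → di = 30.34 cm (real image, in front of mirror)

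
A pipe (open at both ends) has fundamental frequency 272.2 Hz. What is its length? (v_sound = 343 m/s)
L = v/(2f₁) = 0.6301 m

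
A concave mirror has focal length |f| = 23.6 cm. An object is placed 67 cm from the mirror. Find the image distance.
f = +23.6 cm (concave); 1/di = 1/f − 1/do → di = 36.43 cm (real image, in front of mirror)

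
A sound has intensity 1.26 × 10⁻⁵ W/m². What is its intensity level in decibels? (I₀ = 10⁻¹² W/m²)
β = 10·log₁₀(I/I₀) = 71 dB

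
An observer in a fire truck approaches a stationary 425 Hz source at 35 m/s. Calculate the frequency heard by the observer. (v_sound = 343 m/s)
f_obs = f·(v + v_o)/v = 468.4 Hz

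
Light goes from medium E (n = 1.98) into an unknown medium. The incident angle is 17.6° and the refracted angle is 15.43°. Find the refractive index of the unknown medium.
n₂ = n₁·sin θ₁ / sin θ₂ = 2.25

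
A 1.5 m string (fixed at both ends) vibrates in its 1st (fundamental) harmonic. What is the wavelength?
λₙ = 2L/n = 3 m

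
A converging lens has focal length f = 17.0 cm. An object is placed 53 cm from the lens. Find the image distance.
1/di = 1/f − 1/do → di = 25.03 cm (real image)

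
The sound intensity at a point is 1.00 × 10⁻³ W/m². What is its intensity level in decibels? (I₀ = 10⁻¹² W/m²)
β = 10·log₁₀(I/I₀) = 90 dB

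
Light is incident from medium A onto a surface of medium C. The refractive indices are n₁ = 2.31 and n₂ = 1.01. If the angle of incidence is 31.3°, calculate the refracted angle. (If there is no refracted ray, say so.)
sin θ₂ = (n₁/n₂)·sin θ₁ = 1.188 > 1, so there is no refracted ray — the light undergoes total internal reflection.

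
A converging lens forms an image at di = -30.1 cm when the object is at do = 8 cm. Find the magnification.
M = −di/do = 3.763 (upright image)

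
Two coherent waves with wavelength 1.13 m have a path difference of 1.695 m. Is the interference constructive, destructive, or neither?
destructive — path difference = 1.5λ, an odd multiple of λ/2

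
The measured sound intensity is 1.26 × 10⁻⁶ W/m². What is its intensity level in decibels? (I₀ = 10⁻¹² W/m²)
β = 10·log₁₀(I/I₀) = 61 dB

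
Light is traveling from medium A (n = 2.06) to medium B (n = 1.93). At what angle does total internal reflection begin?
θc = arcsin(n₂/n₁) = 69.54°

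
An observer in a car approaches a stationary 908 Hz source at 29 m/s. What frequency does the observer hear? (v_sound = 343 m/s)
f_obs = f·(v + v_o)/v = 984.8 Hz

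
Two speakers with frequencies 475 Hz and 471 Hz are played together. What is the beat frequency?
4 Hz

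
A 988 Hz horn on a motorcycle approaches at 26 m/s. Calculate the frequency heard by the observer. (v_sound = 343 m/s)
f_obs = f·v/(v − v_s) = 1069 Hz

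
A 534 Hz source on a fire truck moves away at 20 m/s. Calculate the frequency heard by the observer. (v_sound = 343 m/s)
f_obs = f·v/(v + v_s) = 504.6 Hz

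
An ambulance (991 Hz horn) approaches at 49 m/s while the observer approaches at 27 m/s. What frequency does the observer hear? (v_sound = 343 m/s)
f_obs = f·(v + v_o)/(v − v_s) = 1247 Hz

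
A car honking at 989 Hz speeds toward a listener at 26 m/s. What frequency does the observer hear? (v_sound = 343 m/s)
f_obs = f·v/(v − v_s) = 1070 Hz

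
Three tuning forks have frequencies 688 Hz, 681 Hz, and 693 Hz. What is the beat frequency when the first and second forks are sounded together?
7 Hz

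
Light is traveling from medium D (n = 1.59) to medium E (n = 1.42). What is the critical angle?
θc = arcsin(n₂/n₁) = 63.26°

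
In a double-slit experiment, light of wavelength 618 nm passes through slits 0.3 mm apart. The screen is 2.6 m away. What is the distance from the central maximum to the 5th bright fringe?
y = mλL/d = 26.78 mm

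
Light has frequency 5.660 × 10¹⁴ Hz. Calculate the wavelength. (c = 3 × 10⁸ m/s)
λ = c/f = 530 nm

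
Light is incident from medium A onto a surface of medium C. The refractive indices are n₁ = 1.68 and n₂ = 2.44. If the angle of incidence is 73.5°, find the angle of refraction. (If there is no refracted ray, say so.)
sin θ₂ = (n₁/n₂)·sin θ₁ = 0.6602 → θ₂ = 41.31°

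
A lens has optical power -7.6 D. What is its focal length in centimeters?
f = 1/P = -13.16 cm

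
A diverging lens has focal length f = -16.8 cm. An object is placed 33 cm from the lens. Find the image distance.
1/di = 1/f − 1/do → di = -11.13 cm (virtual image)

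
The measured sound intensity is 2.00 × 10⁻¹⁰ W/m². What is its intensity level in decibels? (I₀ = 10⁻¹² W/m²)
β = 10·log₁₀(I/I₀) = 23.01 dB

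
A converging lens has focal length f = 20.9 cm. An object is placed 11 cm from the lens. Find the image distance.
1/di = 1/f − 1/do → di = -23.22 cm (virtual image)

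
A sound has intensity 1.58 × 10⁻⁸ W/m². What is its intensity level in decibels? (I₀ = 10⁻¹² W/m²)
β = 10·log₁₀(I/I₀) = 41.99 dB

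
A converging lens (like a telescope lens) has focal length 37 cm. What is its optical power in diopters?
P = 1/f = 2.703 D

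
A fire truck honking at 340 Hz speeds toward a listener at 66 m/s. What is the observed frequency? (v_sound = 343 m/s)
f_obs = f·v/(v − v_s) = 421 Hz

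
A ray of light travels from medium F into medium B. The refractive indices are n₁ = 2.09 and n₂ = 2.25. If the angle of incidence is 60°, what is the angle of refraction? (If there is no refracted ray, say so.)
sin θ₂ = (n₁/n₂)·sin θ₁ = 0.8044 → θ₂ = 53.56°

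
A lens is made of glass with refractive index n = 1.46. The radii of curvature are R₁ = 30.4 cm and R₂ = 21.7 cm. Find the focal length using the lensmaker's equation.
1/f = (n − 1)(1/R₁ − 1/R₂) → f = -164.8 cm (diverging lens)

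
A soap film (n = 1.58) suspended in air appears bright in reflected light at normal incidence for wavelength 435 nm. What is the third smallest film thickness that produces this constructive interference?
2nt = (m − ½)λ with m = 3 → t = (m − ½)λ/(2n) = 344.1 nm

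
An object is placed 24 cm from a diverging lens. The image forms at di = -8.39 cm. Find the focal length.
1/f = 1/do + 1/di → f = -12.9 cm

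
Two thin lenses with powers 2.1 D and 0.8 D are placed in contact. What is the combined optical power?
P_total = P₁ + P₂ = 2.9 D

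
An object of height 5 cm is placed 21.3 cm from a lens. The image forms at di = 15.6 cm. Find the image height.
hi = (-di/do) × ho = -3.662 cm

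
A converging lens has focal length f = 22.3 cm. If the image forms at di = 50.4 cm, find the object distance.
1/do = 1/f − 1/di → do = 40 cm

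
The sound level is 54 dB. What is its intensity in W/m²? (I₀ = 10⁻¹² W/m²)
I = I₀·10^(β/10) = 2.51 × 10⁻⁷ W/m²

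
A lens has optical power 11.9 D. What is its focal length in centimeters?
f = 1/P = 8.403 cm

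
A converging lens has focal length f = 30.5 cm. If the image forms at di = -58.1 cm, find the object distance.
1/do = 1/f − 1/di → do = 20 cm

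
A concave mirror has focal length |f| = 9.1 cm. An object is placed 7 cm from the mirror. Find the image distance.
f = +9.1 cm (concave); 1/di = 1/f − 1/do → di = -30.33 cm (virtual image, behind mirror)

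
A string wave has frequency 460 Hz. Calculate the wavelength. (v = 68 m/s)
λ = v/f = 0.1478 m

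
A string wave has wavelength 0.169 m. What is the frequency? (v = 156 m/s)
f = v/λ = 923.1 Hz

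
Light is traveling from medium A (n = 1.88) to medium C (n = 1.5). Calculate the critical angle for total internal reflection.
θc = arcsin(n₂/n₁) = 52.93°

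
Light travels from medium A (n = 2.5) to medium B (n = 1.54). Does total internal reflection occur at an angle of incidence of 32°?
θc = arcsin(n₂/n₁) = 38.02°; 32° < θc, so no — the ray refracts.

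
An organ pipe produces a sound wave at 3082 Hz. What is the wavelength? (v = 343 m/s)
λ = v/f = 0.1113 m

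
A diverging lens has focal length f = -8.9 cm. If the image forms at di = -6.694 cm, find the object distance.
1/do = 1/f − 1/di → do = 27.01 cm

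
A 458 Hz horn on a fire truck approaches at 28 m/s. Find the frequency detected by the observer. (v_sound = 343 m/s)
f_obs = f·v/(v − v_s) = 498.7 Hz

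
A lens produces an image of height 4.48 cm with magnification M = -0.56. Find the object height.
ho = |hi|/|M| = 8 cm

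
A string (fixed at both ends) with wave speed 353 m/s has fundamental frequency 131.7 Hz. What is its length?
L = v/(2f₁) = 1.34 m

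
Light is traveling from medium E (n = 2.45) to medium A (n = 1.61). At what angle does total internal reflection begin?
θc = arcsin(n₂/n₁) = 41.08°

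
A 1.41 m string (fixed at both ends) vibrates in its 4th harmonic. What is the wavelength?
λₙ = 2L/n = 0.705 m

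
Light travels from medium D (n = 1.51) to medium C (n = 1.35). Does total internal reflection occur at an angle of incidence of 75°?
θc = arcsin(n₂/n₁) = 63.39°; 75° > θc, so yes — total internal reflection.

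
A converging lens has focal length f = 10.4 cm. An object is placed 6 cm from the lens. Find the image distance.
1/di = 1/f − 1/do → di = -14.18 cm (virtual image)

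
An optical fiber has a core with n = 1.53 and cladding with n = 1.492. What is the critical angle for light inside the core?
θc = arcsin(n_cladding/n_core) = 77.2°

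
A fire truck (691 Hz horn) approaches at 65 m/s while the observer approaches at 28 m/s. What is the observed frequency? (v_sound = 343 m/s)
f_obs = f·(v + v_o)/(v − v_s) = 922.2 Hz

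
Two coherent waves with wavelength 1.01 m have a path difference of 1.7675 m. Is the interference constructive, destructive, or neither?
neither (partial) — path difference = 1.75λ, neither a whole number of wavelengths nor an odd multiple of λ/2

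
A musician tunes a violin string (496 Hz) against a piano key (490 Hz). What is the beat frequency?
6 Hz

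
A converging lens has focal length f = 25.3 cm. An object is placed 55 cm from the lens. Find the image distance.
1/di = 1/f − 1/do → di = 46.85 cm (real image)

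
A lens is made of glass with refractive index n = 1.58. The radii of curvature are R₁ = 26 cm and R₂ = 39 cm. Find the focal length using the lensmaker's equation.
1/f = (n − 1)(1/R₁ − 1/R₂) → f = 134.5 cm (converging lens)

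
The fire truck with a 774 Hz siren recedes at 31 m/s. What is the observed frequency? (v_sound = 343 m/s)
f_obs = f·v/(v + v_s) = 709.8 Hz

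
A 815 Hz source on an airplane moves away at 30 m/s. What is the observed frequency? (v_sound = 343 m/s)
f_obs = f·v/(v + v_s) = 749.5 Hz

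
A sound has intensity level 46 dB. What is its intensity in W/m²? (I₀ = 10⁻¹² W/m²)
I = I₀·10^(β/10) = 3.98 × 10⁻⁸ W/m²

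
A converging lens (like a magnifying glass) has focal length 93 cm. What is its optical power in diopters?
P = 1/f = 1.075 D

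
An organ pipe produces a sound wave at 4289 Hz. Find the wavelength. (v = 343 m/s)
λ = v/f = 0.07997 m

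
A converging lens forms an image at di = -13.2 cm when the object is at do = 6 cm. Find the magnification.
M = −di/do = 2.2 (upright image)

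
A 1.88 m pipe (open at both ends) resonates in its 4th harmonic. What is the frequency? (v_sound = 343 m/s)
fₙ = nv/(2L) = 364.9 Hz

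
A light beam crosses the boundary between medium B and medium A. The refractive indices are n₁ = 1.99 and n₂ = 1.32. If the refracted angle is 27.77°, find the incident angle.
sin θ₁ = (n₂/n₁)·sin θ₂ → θ₁ = 18°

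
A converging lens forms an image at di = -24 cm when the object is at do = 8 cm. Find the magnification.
M = −di/do = 3 (upright image)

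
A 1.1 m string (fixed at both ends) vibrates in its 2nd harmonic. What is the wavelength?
λₙ = 2L/n = 1.1 m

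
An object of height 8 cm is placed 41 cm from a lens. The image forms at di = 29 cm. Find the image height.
hi = (-di/do) × ho = -5.659 cm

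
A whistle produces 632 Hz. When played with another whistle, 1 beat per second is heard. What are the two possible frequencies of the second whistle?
f₂ = 632 ± 1 Hz → 633 Hz or 631 Hz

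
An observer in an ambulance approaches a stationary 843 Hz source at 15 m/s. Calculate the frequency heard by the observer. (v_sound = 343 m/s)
f_obs = f·(v + v_o)/v = 879.9 Hz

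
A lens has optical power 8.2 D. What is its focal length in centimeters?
f = 1/P = 12.2 cm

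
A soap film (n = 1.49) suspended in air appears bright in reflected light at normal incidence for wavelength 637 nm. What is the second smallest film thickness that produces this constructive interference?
2nt = (m − ½)λ with m = 2 → t = (m − ½)λ/(2n) = 320.6 nm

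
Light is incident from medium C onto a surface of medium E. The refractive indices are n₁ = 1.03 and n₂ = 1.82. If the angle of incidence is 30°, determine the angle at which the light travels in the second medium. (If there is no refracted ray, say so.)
sin θ₂ = (n₁/n₂)·sin θ₁ = 0.283 → θ₂ = 16.44°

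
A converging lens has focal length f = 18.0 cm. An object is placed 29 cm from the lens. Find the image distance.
1/di = 1/f − 1/do → di = 47.45 cm (real image)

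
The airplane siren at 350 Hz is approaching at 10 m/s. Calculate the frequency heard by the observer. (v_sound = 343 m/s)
f_obs = f·v/(v − v_s) = 360.5 Hz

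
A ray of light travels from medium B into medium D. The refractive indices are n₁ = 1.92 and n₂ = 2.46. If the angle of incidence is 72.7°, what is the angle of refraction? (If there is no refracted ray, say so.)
sin θ₂ = (n₁/n₂)·sin θ₁ = 0.7452 → θ₂ = 48.17°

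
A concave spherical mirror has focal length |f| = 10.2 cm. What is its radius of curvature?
R = 2|f| = 20.4 cm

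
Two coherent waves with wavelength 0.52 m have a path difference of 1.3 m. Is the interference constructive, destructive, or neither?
destructive — path difference = 2.5λ, an odd multiple of λ/2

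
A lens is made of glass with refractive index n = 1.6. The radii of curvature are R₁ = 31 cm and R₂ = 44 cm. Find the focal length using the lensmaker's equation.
1/f = (n − 1)(1/R₁ − 1/R₂) → f = 174.9 cm (converging lens)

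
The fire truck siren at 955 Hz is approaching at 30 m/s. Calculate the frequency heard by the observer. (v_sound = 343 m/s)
f_obs = f·v/(v − v_s) = 1047 Hz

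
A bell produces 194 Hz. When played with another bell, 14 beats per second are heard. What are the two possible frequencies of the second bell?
f₂ = 194 ± 14 Hz → 208 Hz or 180 Hz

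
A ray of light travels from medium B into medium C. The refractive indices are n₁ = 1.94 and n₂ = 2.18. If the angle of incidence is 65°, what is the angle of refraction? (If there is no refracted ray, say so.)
sin θ₂ = (n₁/n₂)·sin θ₁ = 0.8065 → θ₂ = 53.76°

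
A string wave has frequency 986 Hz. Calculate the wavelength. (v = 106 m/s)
λ = v/f = 0.1075 m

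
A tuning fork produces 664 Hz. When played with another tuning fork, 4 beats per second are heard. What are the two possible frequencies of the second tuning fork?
f₂ = 664 ± 4 Hz → 668 Hz or 660 Hz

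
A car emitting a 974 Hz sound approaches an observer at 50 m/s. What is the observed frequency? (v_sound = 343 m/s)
f_obs = f·v/(v − v_s) = 1140 Hz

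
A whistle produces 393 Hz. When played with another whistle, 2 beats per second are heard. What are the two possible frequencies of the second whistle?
f₂ = 393 ± 2 Hz → 395 Hz or 391 Hz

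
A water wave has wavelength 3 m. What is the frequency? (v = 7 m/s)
f = v/λ = 2.333 Hz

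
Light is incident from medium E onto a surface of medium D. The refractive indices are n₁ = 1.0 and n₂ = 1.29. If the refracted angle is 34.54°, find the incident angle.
sin θ₁ = (n₂/n₁)·sin θ₂ → θ₁ = 47°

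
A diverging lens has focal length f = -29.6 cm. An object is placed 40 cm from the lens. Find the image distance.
1/di = 1/f − 1/do → di = -17.01 cm (virtual image)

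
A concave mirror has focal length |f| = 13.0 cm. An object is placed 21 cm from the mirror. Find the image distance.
f = +13.0 cm (concave); 1/di = 1/f − 1/do → di = 34.12 cm (real image, in front of mirror)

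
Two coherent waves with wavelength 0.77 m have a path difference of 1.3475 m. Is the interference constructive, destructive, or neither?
neither (partial) — path difference = 1.75λ, neither a whole number of wavelengths nor an odd multiple of λ/2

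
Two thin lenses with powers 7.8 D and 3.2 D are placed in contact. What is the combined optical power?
P_total = P₁ + P₂ = 11.0 D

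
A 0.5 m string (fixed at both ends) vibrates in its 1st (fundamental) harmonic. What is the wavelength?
λₙ = 2L/n = 1 m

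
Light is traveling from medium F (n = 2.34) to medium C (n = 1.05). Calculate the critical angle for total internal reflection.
θc = arcsin(n₂/n₁) = 26.66°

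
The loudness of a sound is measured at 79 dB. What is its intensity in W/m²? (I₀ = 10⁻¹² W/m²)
I = I₀·10^(β/10) = 7.94 × 10⁻⁵ W/m²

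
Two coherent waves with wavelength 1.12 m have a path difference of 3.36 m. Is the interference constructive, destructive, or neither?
constructive — path difference = 3λ, a whole number of wavelengths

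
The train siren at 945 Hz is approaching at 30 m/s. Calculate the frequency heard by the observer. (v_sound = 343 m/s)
f_obs = f·v/(v − v_s) = 1036 Hz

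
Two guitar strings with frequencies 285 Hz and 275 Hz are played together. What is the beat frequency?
10 Hz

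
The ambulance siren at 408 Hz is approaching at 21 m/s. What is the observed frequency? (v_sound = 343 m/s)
f_obs = f·v/(v − v_s) = 434.6 Hz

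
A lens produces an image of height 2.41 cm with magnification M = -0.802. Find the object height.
ho = |hi|/|M| = 3.005 cm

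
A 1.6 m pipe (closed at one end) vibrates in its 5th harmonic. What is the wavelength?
λₙ = 4L/n = 1.28 m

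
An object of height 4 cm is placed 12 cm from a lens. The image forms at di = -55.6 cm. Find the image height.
hi = (-di/do) × ho = 18.53 cm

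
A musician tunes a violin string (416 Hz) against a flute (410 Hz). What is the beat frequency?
6 Hz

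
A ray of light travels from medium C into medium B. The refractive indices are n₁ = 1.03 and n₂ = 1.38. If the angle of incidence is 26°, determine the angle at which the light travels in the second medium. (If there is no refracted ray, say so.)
sin θ₂ = (n₁/n₂)·sin θ₁ = 0.3272 → θ₂ = 19.1°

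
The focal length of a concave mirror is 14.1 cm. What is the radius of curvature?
R = 2|f| = 28.2 cm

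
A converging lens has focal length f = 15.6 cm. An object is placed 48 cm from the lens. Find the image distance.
1/di = 1/f − 1/do → di = 23.11 cm (real image)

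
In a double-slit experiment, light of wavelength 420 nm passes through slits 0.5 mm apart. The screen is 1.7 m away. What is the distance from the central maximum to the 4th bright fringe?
y = mλL/d = 5.712 mm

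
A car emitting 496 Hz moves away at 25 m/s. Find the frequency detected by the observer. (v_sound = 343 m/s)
f_obs = f·v/(v + v_s) = 462.3 Hz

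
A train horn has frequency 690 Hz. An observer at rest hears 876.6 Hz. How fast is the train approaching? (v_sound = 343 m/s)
v_s = v·(1 − f/f_obs) = 73.01 m/s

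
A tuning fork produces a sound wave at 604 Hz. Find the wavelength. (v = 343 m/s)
λ = v/f = 0.5679 m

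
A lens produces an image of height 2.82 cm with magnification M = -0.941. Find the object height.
ho = |hi|/|M| = 2.997 cm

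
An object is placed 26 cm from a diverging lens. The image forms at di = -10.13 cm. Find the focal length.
1/f = 1/do + 1/di → f = -16.6 cm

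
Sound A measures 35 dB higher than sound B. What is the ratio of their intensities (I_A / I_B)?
I_A/I_B = 10^(Δβ/10) = 3162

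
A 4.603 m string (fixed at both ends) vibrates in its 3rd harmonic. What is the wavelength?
λₙ = 2L/n = 3.069 m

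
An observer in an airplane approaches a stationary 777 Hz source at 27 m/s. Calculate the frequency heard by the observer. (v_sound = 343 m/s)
f_obs = f·(v + v_o)/v = 838.2 Hz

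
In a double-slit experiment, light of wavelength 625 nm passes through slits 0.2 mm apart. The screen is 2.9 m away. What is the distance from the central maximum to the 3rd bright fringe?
y = mλL/d = 27.19 mm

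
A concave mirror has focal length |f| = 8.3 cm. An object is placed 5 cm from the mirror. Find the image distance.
f = +8.3 cm (concave); 1/di = 1/f − 1/do → di = -12.58 cm (virtual image, behind mirror)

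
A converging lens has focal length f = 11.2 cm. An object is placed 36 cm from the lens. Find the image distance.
1/di = 1/f − 1/do → di = 16.26 cm (real image)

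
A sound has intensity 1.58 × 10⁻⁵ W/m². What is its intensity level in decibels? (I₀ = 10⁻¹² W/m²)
β = 10·log₁₀(I/I₀) = 71.99 dB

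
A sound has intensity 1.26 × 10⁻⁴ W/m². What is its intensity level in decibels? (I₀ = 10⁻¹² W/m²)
β = 10·log₁₀(I/I₀) = 81 dB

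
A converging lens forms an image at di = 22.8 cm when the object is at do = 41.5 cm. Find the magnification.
M = −di/do = -0.5494 (inverted image)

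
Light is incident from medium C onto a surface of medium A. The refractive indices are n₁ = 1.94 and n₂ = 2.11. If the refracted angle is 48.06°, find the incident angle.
sin θ₁ = (n₂/n₁)·sin θ₂ → θ₁ = 54°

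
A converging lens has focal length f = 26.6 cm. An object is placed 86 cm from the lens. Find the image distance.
1/di = 1/f − 1/do → di = 38.51 cm (real image)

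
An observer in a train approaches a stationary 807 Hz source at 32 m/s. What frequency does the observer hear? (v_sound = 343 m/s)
f_obs = f·(v + v_o)/v = 882.3 Hz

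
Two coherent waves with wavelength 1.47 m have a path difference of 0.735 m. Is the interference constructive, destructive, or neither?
destructive — path difference = 0.5λ, an odd multiple of λ/2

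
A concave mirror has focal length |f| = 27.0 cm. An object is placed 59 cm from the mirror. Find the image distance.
f = +27.0 cm (concave); 1/di = 1/f − 1/do → di = 49.78 cm (real image, in front of mirror)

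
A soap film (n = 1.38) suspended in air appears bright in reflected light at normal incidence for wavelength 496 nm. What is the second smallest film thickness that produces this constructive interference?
2nt = (m − ½)λ with m = 2 → t = (m − ½)λ/(2n) = 269.6 nm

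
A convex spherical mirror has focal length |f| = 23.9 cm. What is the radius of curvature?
R = 2|f| = 47.8 cm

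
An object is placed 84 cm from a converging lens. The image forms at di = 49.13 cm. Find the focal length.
1/f = 1/do + 1/di → f = 31 cm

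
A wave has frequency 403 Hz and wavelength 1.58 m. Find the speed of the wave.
v = fλ = 636.7 m/s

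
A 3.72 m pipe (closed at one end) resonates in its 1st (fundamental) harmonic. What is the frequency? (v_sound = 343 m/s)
fₙ = nv/(4L) = 23.05 Hz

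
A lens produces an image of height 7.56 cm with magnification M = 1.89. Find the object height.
ho = |hi|/|M| = 4 cm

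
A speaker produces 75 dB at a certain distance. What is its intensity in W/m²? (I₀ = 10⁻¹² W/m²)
I = I₀·10^(β/10) = 3.16 × 10⁻⁵ W/m²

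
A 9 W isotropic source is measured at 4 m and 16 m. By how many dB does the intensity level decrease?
Δβ = 20·log₁₀(r₂/r₁) = 12.04 dB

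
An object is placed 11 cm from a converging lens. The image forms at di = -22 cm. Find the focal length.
1/f = 1/do + 1/di → f = 22 cm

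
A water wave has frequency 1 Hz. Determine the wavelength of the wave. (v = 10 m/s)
λ = v/f = 10 m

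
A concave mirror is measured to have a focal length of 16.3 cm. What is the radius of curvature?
R = 2|f| = 32.6 cm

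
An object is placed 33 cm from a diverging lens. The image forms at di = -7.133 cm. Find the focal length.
1/f = 1/do + 1/di → f = -9.1 cm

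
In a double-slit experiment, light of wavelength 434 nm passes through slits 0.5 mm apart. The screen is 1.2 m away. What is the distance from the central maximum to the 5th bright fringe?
y = mλL/d = 5.208 mm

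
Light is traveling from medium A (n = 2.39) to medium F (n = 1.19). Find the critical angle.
θc = arcsin(n₂/n₁) = 29.86°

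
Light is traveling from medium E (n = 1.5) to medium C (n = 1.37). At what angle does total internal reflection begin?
θc = arcsin(n₂/n₁) = 65.97°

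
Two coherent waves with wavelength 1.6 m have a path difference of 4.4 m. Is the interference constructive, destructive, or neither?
neither (partial) — path difference = 2.75λ, neither a whole number of wavelengths nor an odd multiple of λ/2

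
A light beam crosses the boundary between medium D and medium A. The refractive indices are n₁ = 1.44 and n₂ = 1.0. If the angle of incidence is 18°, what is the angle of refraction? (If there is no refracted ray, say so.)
sin θ₂ = (n₁/n₂)·sin θ₁ = 0.445 → θ₂ = 26.42°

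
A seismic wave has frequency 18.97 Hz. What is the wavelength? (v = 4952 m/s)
λ = v/f = 261 m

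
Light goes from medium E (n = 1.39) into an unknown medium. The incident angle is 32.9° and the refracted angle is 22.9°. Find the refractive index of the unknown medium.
n₂ = n₁·sin θ₁ / sin θ₂ = 1.94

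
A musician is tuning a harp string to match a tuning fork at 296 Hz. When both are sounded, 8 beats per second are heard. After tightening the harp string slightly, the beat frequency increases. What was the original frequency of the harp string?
304 Hz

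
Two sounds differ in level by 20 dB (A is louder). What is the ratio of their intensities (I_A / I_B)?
I_A/I_B = 10^(Δβ/10) = 100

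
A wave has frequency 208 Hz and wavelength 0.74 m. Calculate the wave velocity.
v = fλ = 153.9 m/s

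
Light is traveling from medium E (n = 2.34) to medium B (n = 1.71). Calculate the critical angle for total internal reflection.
θc = arcsin(n₂/n₁) = 46.95°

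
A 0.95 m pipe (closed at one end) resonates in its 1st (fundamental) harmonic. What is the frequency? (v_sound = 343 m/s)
fₙ = nv/(4L) = 90.26 Hz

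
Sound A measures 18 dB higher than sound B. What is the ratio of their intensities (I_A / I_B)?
I_A/I_B = 10^(Δβ/10) = 63.1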